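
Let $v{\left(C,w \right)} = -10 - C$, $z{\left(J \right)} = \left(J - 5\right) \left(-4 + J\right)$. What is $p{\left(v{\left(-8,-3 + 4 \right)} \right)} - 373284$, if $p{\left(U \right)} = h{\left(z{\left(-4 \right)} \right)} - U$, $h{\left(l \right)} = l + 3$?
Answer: $-373207$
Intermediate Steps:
$z{\left(J \right)} = \left(-5 + J\right) \left(-4 + J\right)$
$h{\left(l \right)} = 3 + l$
$p{\left(U \right)} = 75 - U$ ($p{\left(U \right)} = \left(3 + \left(20 + \left(-4\right)^{2} - -36\right)\right) - U = \left(3 + \left(20 + 16 + 36\right)\right) - U = \left(3 + 72\right) - U = 75 - U$)
$p{\left(v{\left(-8,-3 + 4 \right)} \right)} - 373284 = \left(75 - \left(-10 - -8\right)\right) - 373284 = \left(75 - \left(-10 + 8\right)\right) - 373284 = \left(75 - -2\right) - 373284 = \left(75 + 2\right) - 373284 = 77 - 373284 = -373207$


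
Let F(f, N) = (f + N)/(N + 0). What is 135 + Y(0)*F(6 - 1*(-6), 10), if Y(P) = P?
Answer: 135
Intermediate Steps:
F(f, N) = (N + f)/N
135 + Y(0)*F(6 - 1*(-6), 10) = 135 + 0*((10 + (6 - 1*(-6)))/10) = 135 + 0*((10 + (6 + 6))/10) = 135 + 0*((10 + 12)/10) = 135 + 0*((1/10)*22) = 135 + 0*(11/5) = 135 + 0 = 135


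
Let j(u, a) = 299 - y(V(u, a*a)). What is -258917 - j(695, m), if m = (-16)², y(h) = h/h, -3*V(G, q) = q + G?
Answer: -259215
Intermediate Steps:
V(G, q) = -G/3 - q/3 (V(G, q) = -(q + G)/3 = -(G + q)/3 = -G/3 - q/3)
y(h) = 1
m = 256
j(u, a) = 298 (j(u, a) = 299 - 1*1 = 299 - 1 = 298)
-258917 - j(695, m) = -258917 - 1*298 = -258917 - 298 = -259215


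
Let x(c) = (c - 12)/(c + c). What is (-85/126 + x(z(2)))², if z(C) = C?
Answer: 40000/3969 ≈ 10.078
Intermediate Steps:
x(c) = (-12 + c)/(2*c) (x(c) = (-12 + c)/((2*c)) = (-12 + c)*(1/(2*c)) = (-12 + c)/(2*c))
(-85/126 + x(z(2)))² = (-85/126 + (½)*(-12 + 2)/2)² = (-85*1/126 + (½)*(½)*(-10))² = (-85/126 - 5/2)² = (-200/63)² = 40000/3969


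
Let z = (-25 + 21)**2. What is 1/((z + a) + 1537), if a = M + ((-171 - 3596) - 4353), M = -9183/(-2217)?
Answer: -739/4849952 ≈ -0.00015237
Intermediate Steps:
M = 3061/739 (M = -9183*(-1/2217) = 3061/739 ≈ 4.1421)
a = -5997619/739 (a = 3061/739 + ((-171 - 3596) - 4353) = 3061/739 + (-3767 - 4353) = 3061/739 - 8120 = -5997619/739 ≈ -8115.9)
z = 16 (z = (-4)**2 = 16)
1/((z + a) + 1537) = 1/((16 - 5997619/739) + 1537) = 1/(-5985795/739 + 1537) = 1/(-4849952/739) = -739/4849952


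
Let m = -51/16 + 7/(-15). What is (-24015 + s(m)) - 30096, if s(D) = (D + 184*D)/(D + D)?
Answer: -108037/2 ≈ -54019.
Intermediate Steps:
m = -877/240 (m = -51*1/16 + 7*(-1/15) = -51/16 - 7/15 = -877/240 ≈ -3.6542)
s(D) = 185/2 (s(D) = (185*D)/((2*D)) = (185*D)*(1/(2*D)) = 185/2)
(-24015 + s(m)) - 30096 = (-24015 + 185/2) - 30096 = -47845/2 - 30096 = -108037/2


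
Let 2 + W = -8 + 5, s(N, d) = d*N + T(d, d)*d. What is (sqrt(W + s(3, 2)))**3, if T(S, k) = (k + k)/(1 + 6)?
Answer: 15*sqrt(105)/49 ≈ 3.1368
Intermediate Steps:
T(S, k) = 2*k/7 (T(S, k) = (2*k)/7 = (2*k)*(1/7) = 2*k/7)
s(N, d) = 2*d**2/7 + N*d (s(N, d) = d*N + (2*d/7)*d = N*d + 2*d**2/7 = 2*d**2/7 + N*d)
W = -5 (W = -2 + (-8 + 5) = -2 - 3 = -5)
(sqrt(W + s(3, 2)))**3 = (sqrt(-5 + (1/7)*2*(2*2 + 7*3)))**3 = (sqrt(-5 + (1/7)*2*(4 + 21)))**3 = (sqrt(-5 + (1/7)*2*25))**3 = (sqrt(-5 + 50/7))**3 = (sqrt(15/7))**3 = (sqrt(105)/7)**3 = 15*sqrt(105)/49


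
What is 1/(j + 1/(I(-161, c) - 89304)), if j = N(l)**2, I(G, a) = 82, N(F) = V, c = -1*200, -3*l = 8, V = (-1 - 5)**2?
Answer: 89222/115631711 ≈ 0.00077160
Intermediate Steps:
V = 36 (V = (-6)**2 = 36)
l = -8/3 (l = -1/3*8 = -8/3 ≈ -2.6667)
c = -200
N(F) = 36
j = 1296 (j = 36**2 = 1296)
1/(j + 1/(I(-161, c) - 89304)) = 1/(1296 + 1/(82 - 89304)) = 1/(1296 + 1/(-89222)) = 1/(1296 - 1/89222) = 1/(115631711/89222) = 89222/115631711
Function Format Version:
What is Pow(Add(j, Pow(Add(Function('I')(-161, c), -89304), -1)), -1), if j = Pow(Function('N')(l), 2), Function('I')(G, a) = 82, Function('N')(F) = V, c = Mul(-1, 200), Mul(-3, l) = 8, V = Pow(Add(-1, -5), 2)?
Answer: Rational(89222, 115631711) ≈ 0.00077160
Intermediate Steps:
V = 36 (V = Pow(-6, 2) = 36)
l = Rational(-8, 3) (l = Mul(Rational(-1, 3), 8) = Rational(-8, 3) ≈ -2.6667)
c = -200
Function('N')(F) = 36
j = 1296 (j = Pow(36, 2) = 1296)
Pow(Add(j, Pow(Add(Function('I')(-161, c), -89304), -1)), -1) = Pow(Add(1296, Pow(Add(82, -89304), -1)), -1) = Pow(Add(1296, Pow(-89222, -1)), -1) = Pow(Add(1296, Rational(-1, 89222)), -1) = Pow(Rational(115631711, 89222), -1) = Rational(89222, 115631711)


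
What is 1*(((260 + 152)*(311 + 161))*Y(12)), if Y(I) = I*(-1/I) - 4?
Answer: -972320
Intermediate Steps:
Y(I) = -5 (Y(I) = -1 - 4 = -5)
1*(((260 + 152)*(311 + 161))*Y(12)) = 1*(((260 + 152)*(311 + 161))*(-5)) = 1*((412*472)*(-5)) = 1*(194464*(-5)) = 1*(-972320) = -972320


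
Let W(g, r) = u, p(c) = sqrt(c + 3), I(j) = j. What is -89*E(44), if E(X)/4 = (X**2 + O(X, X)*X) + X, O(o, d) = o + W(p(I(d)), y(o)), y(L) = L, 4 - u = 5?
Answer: -1378432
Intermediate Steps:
u = -1 (u = 4 - 1*5 = 4 - 5 = -1)
p(c) = sqrt(3 + c)
W(g, r) = -1
O(o, d) = -1 + o (O(o, d) = o - 1 = -1 + o)
E(X) = 4*X + 4*X**2 + 4*X*(-1 + X) (E(X) = 4*((X**2 + (-1 + X)*X) + X) = 4*((X**2 + X*(-1 + X)) + X) = 4*(X + X**2 + X*(-1 + X)) = 4*X + 4*X**2 + 4*X*(-1 + X))
-89*E(44) = -712*44**2 = -712*1936 = -89*15488 = -1378432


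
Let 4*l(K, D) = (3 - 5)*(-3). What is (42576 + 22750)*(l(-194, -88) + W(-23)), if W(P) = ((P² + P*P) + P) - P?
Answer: 69212897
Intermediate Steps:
l(K, D) = 3/2 (l(K, D) = ((3 - 5)*(-3))/4 = (-2*(-3))/4 = (¼)*6 = 3/2)
W(P) = 2*P² (W(P) = ((P² + P²) + P) - P = (2*P² + P) - P = (P + 2*P²) - P = 2*P²)
(42576 + 22750)*(l(-194, -88) + W(-23)) = (42576 + 22750)*(3/2 + 2*(-23)²) = 65326*(3/2 + 2*529) = 65326*(3/2 + 1058) = 65326*(2119/2) = 69212897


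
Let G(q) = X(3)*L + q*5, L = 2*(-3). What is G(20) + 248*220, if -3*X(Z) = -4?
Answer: 54652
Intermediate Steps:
X(Z) = 4/3 (X(Z) = -⅓*(-4) = 4/3)
L = -6
G(q) = -8 + 5*q (G(q) = (4/3)*(-6) + q*5 = -8 + 5*q)
G(20) + 248*220 = (-8 + 5*20) + 248*220 = (-8 + 100) + 54560 = 92 + 54560 = 54652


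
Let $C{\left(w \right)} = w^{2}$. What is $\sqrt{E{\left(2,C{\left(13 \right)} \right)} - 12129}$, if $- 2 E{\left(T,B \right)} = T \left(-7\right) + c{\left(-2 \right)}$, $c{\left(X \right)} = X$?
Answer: $i \sqrt{12121} \approx 110.1 i$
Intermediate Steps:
$E{\left(T,B \right)} = 1 + \frac{7 T}{2}$ ($E{\left(T,B \right)} = - \frac{T \left(-7\right) - 2}{2} = - \frac{- 7 T - 2}{2} = - \frac{-2 - 7 T}{2} = 1 + \frac{7 T}{2}$)
$\sqrt{E{\left(2,C{\left(13 \right)} \right)} - 12129} = \sqrt{\left(1 + \frac{7}{2} \cdot 2\right) - 12129} = \sqrt{\left(1 + 7\right) - 12129} = \sqrt{8 - 12129} = \sqrt{-12121} = i \sqrt{12121}$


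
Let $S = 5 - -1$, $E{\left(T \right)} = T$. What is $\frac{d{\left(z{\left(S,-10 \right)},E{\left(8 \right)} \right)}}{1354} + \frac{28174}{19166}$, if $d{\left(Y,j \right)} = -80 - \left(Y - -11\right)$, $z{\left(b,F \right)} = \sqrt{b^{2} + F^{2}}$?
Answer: $\frac{18201745}{12975382} - \frac{\sqrt{34}}{677} \approx 1.3942$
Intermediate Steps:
$S = 6$ ($S = 5 + 1 = 6$)
$z{\left(b,F \right)} = \sqrt{F^{2} + b^{2}}$
$d{\left(Y,j \right)} = -91 - Y$ ($d{\left(Y,j \right)} = -80 - \left(Y + 11\right) = -80 - \left(11 + Y\right) = -91 - Y$)
$\frac{d{\left(z{\left(S,-10 \right)},E{\left(8 \right)} \right)}}{1354} + \frac{28174}{19166} = \frac{-91 - \sqrt{\left(-10\right)^{2} + 6^{2}}}{1354} + \frac{28174}{19166} = \left(-91 - \sqrt{100 + 36}\right) \frac{1}{1354} + 28174 \cdot \frac{1}{19166} = \left(-91 - \sqrt{136}\right) \frac{1}{1354} + \frac{14087}{9583} = \left(-91 - 2 \sqrt{34}\right) \frac{1}{1354} + \frac{14087}{9583} = \left(- \frac{91}{1354} - \frac{\sqrt{34}}{677}\right) + \frac{14087}{9583} = \frac{18201745}{12975382} - \frac{\sqrt{34}}{677}$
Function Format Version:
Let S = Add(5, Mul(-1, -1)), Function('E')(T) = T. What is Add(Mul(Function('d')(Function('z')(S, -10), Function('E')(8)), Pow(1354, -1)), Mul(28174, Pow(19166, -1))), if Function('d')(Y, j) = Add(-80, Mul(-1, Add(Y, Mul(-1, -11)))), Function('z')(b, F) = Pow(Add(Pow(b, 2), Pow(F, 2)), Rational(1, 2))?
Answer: Add(Rational(18201745, 12975382), Mul(Rational(-1, 677), Pow(34, Rational(1, 2)))) ≈ 1.3942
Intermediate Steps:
S = 6 (S = Add(5, 1) = 6)
Function('z')(b, F) = Pow(Add(Pow(F, 2), Pow(b, 2)), Rational(1, 2))
Function('d')(Y, j) = Add(-91, Mul(-1, Y)) (Function('d')(Y, j) = Add(-80, Mul(-1, Add(Y, 11))) = Add(-80, Mul(-1, Add(11, Y))) = Add(-80, Add(-11, Mul(-1, Y))) = Add(-91, Mul(-1, Y)))
Add(Mul(Function('d')(Function('z')(S, -10), Function('E')(8)), Pow(1354, -1)), Mul(28174, Pow(19166, -1))) = Add(Mul(Add(-91, Mul(-1, Pow(Add(Pow(-10, 2), Pow(6, 2)), Rational(1, 2)))), Pow(1354, -1)), Mul(28174, Pow(19166, -1))) = Add(Mul(Add(-91, Mul(-1, Pow(Add(100, 36), Rational(1, 2)))), Rational(1, 1354)), Mul(28174, Rational(1, 19166))) = Add(Mul(Add(-91, Mul(-1, Pow(136, Rational(1, 2)))), Rational(1, 1354)), Rational(14087, 9583)) = Add(Mul(Add(-91, Mul(-1, Mul(2, Pow(34, Rational(1, 2))))), Rational(1, 1354)), Rational(14087, 9583)) = Add(Mul(Add(-91, Mul(-2, Pow(34, Rational(1, 2)))), Rational(1, 1354)), Rational(14087, 9583)) = Add(Add(Rational(-91, 1354), Mul(Rational(-1, 677), Pow(34, Rational(1, 2)))), Rational(14087, 9583)) = Add(Rational(18201745, 12975382), Mul(Rational(-1, 677), Pow(34, Rational(1, 2))))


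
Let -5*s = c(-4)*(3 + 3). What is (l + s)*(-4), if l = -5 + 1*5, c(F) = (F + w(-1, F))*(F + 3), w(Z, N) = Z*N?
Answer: 0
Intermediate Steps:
w(Z, N) = N*Z
c(F) = 0 (c(F) = (F + F*(-1))*(F + 3) = (F - F)*(3 + F) = 0*(3 + F) = 0)
l = 0 (l = -5 + 5 = 0)
s = 0 (s = -0*(3 + 3) = -0*6 = -1/5*0 = 0)
(l + s)*(-4) = (0 + 0)*(-4) = 0*(-4) = 0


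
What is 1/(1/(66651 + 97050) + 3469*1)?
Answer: 163701/567878770 ≈ 0.00028827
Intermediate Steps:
1/(1/(66651 + 97050) + 3469*1) = 1/(1/163701 + 3469) = 1/(567878770/163701) = 163701/567878770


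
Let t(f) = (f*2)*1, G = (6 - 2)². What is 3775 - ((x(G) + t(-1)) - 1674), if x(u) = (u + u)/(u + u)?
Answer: 5450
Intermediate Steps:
G = 16 (G = 4² = 16)
t(f) = 2*f (t(f) = (2*f)*1 = 2*f)
x(u) = 1 (x(u) = (2*u)/((2*u)) = (2*u)*(1/(2*u)) = 1)
3775 - ((x(G) + t(-1)) - 1674) = 3775 - ((1 + 2*(-1)) - 1674) = 3775 - ((1 - 2) - 1674) = 3775 - (-1 - 1674) = 3775 - 1*(-1675) = 3775 + 1675 = 5450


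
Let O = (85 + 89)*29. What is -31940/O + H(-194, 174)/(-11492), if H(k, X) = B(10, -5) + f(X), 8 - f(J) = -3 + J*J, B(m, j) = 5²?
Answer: -26807930/7248579 ≈ -3.6984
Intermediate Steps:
O = 5046 (O = 174*29 = 5046)
B(m, j) = 25
f(J) = 11 - J² (f(J) = 8 - (-3 + J*J) = 8 - (-3 + J²) = 8 + (3 - J²) = 11 - J²)
H(k, X) = 36 - X² (H(k, X) = 25 + (11 - X²) = 36 - X²)
-31940/O + H(-194, 174)/(-11492) = -31940/5046 + (36 - 1*174²)/(-11492) = -31940*1/5046 + (36 - 1*30276)*(-1/11492) = -15970/2523 + (36 - 30276)*(-1/11492) = -15970/2523 - 30240*(-1/11492) = -15970/2523 + 7560/2873 = -26807930/7248579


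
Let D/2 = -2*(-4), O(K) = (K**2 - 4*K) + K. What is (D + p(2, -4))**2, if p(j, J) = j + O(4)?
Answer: 484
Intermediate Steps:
O(K) = K**2 - 3*K
p(j, J) = 4 + j (p(j, J) = j + 4*(-3 + 4) = j + 4*1 = j + 4 = 4 + j)
D = 16 (D = 2*(-2*(-4)) = 2*8 = 16)
(D + p(2, -4))**2 = (16 + (4 + 2))**2 = (16 + 6)**2 = 22**2 = 484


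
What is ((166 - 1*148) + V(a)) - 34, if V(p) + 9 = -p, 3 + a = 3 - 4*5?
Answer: -5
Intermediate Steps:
a = -20 (a = -3 + (3 - 4*5) = -3 + (3 - 1*20) = -3 + (3 - 20) = -3 - 17 = -20)
V(p) = -9 - p
((166 - 1*148) + V(a)) - 34 = ((166 - 1*148) + (-9 - 1*(-20))) - 34 = ((166 - 148) + (-9 + 20)) - 34 = (18 + 11) - 34 = 29 - 34 = -5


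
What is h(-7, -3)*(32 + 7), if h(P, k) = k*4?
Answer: -468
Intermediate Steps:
h(P, k) = 4*k
h(-7, -3)*(32 + 7) = (4*(-3))*(32 + 7) = -12*39 = -468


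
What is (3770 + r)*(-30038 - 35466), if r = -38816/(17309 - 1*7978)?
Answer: -2301748593216/9331 ≈ -2.4668e+8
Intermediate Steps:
r = -38816/9331 (r = -38816/(17309 - 7978) = -38816/9331 ≈ -4.1599)
(3770 + r)*(-30038 - 35466) = (3770 - 38816/9331)*(-30038 - 35466) = (35139054/9331)*(-65504) = -2301748593216/9331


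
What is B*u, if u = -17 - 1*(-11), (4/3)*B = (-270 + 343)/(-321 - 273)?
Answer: 73/132 ≈ 0.55303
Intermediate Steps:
B = -73/792 (B = 3*((-270 + 343)/(-321 - 273))/4 = 3*(73/(-594))/4 = 3*(73*(-1/594))/4 = (¾)*(-73/594) = -73/792 ≈ -0.092172)
u = -6 (u = -17 + 11 = -6)
B*u = -73/792*(-6) = 73/132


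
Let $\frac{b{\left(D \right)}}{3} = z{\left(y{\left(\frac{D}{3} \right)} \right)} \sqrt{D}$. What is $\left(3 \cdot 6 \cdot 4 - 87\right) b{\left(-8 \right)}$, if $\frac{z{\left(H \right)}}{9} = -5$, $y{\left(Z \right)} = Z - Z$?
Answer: $4050 i \sqrt{2} \approx 5727.6 i$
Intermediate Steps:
$y{\left(Z \right)} = 0$
$z{\left(H \right)} = -45$ ($z{\left(H \right)} = 9 \left(-5\right) = -45$)
$b{\left(D \right)} = - 135 \sqrt{D}$ ($b{\left(D \right)} = 3 \left(- 45 \sqrt{D}\right) = - 135 \sqrt{D}$)
$\left(3 \cdot 6 \cdot 4 - 87\right) b{\left(-8 \right)} = \left(3 \cdot 6 \cdot 4 - 87\right) \left(- 135 \sqrt{-8}\right) = \left(18 \cdot 4 - 87\right) \left(- 135 \cdot 2 i \sqrt{2}\right) = \left(72 - 87\right) \left(- 270 i \sqrt{2}\right) = - 15 \left(- 270 i \sqrt{2}\right) = 4050 i \sqrt{2}$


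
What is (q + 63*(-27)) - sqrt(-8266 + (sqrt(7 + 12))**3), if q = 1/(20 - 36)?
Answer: -27217/16 - I*sqrt(8266 - 19*sqrt(19)) ≈ -1701.1 - 90.461*I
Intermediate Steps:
q = -1/16 (q = 1/(-16) = -1/16 ≈ -0.062500)
(q + 63*(-27)) - sqrt(-8266 + (sqrt(7 + 12))**3) = (-1/16 + 63*(-27)) - sqrt(-8266 + (sqrt(7 + 12))**3) = (-1/16 - 1701) - sqrt(-8266 + (sqrt(19))**3) = -27217/16 - sqrt(-8266 + 19*sqrt(19))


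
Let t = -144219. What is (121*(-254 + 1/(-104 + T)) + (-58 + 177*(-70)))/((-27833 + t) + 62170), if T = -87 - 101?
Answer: 12609265/32085544 ≈ 0.39299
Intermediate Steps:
T = -188
(121*(-254 + 1/(-104 + T)) + (-58 + 177*(-70)))/((-27833 + t) + 62170) = (121*(-254 + 1/(-104 - 188)) + (-58 + 177*(-70)))/((-27833 - 144219) + 62170) = (121*(-254 + 1/(-292)) + (-58 - 12390))/(-172052 + 62170) = (121*(-254 - 1/292) - 12448)/(-109882) = (121*(-74169/292) - 12448)*(-1/109882) = (-8974449/292 - 12448)*(-1/109882) = -12609265/292*(-1/109882) = 12609265/32085544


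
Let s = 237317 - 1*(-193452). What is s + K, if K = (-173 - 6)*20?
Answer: 427189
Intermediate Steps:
s = 430769 (s = 237317 + 193452 = 430769)
K = -3580 (K = -179*20 = -3580)
s + K = 430769 - 3580 = 427189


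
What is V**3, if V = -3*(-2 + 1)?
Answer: 27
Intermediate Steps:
V = 3 (V = -3*(-1) = 3)
V**3 = 3**3 = 27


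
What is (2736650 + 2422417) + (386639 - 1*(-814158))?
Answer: 6359864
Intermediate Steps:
(2736650 + 2422417) + (386639 - 1*(-814158)) = 5159067 + (386639 + 814158) = 5159067 + 1200797 = 6359864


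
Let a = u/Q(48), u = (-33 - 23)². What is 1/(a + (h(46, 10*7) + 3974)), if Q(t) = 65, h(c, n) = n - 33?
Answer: 65/263851 ≈ 0.00024635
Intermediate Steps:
h(c, n) = -33 + n
u = 3136 (u = (-56)² = 3136)
a = 3136/65 ≈ 48.246
1/(a + (h(46, 10*7) + 3974)) = 1/(3136/65 + ((-33 + 10*7) + 3974)) = 1/(3136/65 + ((-33 + 70) + 3974)) = 1/(3136/65 + (37 + 3974)) = 1/(3136/65 + 4011) = 1/(263851/65) = 65/263851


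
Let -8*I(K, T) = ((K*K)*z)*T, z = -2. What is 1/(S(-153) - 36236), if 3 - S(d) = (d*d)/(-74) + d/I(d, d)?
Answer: -1732266/62217212993 ≈ -2.7842e-5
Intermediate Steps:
I(K, T) = T*K²/4 (I(K, T) = -(K*K)*(-2)*T/8 = -K²*(-2)*T/8 = -(-2*K²)*T/8 = -(-1)*T*K²/4 = T*K²/4)
S(d) = 3 - 4/d² + d²/74 (S(d) = 3 - ((d*d)/(-74) + d/((d*d²/4))) = 3 - (d²*(-1/74) + d/((d³/4))) = 3 - (-d²/74 + d*(4/d³)) = 3 - (-d²/74 + 4/d²) = 3 - (4/d² - d²/74) = 3 + (-4/d² + d²/74) = 3 - 4/d² + d²/74)
1/(S(-153) - 36236) = 1/((3 - 4/(-153)² + (1/74)*(-153)²) - 36236) = 1/((3 - 4*1/23409 + (1/74)*23409) - 36236) = 1/((3 - 4/23409 + 23409/74) - 36236) = 1/(553177783/1732266 - 36236) = 1/(-62217212993/1732266) = -1732266/62217212993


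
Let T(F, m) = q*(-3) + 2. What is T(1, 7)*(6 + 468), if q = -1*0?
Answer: 948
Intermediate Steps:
q = 0
T(F, m) = 2 (T(F, m) = 0*(-3) + 2 = 0 + 2 = 2)
T(1, 7)*(6 + 468) = 2*(6 + 468) = 2*474 = 948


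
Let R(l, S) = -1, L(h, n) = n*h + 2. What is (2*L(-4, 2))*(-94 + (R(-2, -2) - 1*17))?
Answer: 1344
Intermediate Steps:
L(h, n) = 2 + h*n (L(h, n) = h*n + 2 = 2 + h*n)
(2*L(-4, 2))*(-94 + (R(-2, -2) - 1*17)) = (2*(2 - 4*2))*(-94 + (-1 - 1*17)) = (2*(2 - 8))*(-94 + (-1 - 17)) = (2*(-6))*(-94 - 18) = -12*(-112) = 1344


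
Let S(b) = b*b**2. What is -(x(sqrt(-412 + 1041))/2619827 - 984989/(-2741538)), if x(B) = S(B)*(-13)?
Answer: -984989/2741538 + 8177*sqrt(629)/2619827 ≈ -0.28100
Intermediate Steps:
S(b) = b**3
x(B) = -13*B**3 (x(B) = B**3*(-13) = -13*B**3)
-(x(sqrt(-412 + 1041))/2619827 - 984989/(-2741538)) = -(-13*(-412 + 1041)**(3/2)/2619827 - 984989/(-2741538)) = -(-13*629*sqrt(629)*(1/2619827) - 984989*(-1/2741538)) = -(-8177*sqrt(629)*(1/2619827) + 984989/2741538) = -(-8177*sqrt(629)/2619827 + 984989/2741538) = -(984989/2741538 - 8177*sqrt(629)/2619827) = -984989/2741538 + 8177*sqrt(629)/2619827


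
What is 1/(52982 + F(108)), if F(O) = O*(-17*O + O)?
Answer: -1/133642 ≈ -7.4827e-6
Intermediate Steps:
F(O) = -16*O² (F(O) = O*(-16*O) = -16*O²)
1/(52982 + F(108)) = 1/(52982 - 16*108²) = 1/(52982 - 16*11664) = 1/(52982 - 186624) = 1/(-133642) = -1/133642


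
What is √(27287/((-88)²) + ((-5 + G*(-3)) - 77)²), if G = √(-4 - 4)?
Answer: √(51540375 + 7620096*I*√2)/88 ≈ 82.021 + 8.4831*I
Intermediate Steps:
G = 2*I*√2 (G = √(-8) = 2*I*√2 ≈ 2.8284*I)
√(27287/((-88)²) + ((-5 + G*(-3)) - 77)²) = √(27287/((-88)²) + ((-5 + (2*I*√2)*(-3)) - 77)²) = √(27287/7744 + ((-5 - 6*I*√2) - 77)²) = √(27287*(1/7744) + (-82 - 6*I*√2)²) = √(27287/7744 + (-82 - 6*I*√2)²)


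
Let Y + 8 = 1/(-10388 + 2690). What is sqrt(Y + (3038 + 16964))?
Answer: sqrt(1184828517078)/7698 ≈ 141.40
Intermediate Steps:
Y = -61585/7698 (Y = -8 + 1/(-10388 + 2690) = -8 + 1/(-7698) = -8 - 1/7698 = -61585/7698 ≈ -8.0001)
sqrt(Y + (3038 + 16964)) = sqrt(-61585/7698 + (3038 + 16964)) = sqrt(-61585/7698 + 20002) = sqrt(153913811/7698) = sqrt(1184828517078)/7698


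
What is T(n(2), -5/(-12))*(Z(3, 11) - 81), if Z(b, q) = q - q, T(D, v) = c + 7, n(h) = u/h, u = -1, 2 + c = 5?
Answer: -810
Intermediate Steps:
c = 3 (c = -2 + 5 = 3)
n(h) = -1/h
T(D, v) = 10 (T(D, v) = 3 + 7 = 10)
Z(b, q) = 0
T(n(2), -5/(-12))*(Z(3, 11) - 81) = 10*(0 - 81) = 10*(-81) = -810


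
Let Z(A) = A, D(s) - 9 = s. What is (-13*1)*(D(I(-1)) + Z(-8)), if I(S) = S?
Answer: 0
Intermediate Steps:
D(s) = 9 + s
(-13*1)*(D(I(-1)) + Z(-8)) = (-13*1)*((9 - 1) - 8) = -13*(8 - 8) = -13*0 = 0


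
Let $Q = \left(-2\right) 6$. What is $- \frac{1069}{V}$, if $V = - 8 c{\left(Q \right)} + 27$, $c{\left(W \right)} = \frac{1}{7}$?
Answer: $- \frac{7483}{181} \approx -41.343$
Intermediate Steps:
$Q = -12$
$c{\left(W \right)} = \frac{1}{7}$
$V = \frac{181}{7}$ ($V = \left(-8\right) \frac{1}{7} + 27 = - \frac{8}{7} + 27 = \frac{181}{7} \approx 25.857$)
$- \frac{1069}{V} = - \frac{1069}{\frac{181}{7}} = \left(-1069\right) \frac{7}{181} = - \frac{7483}{181}$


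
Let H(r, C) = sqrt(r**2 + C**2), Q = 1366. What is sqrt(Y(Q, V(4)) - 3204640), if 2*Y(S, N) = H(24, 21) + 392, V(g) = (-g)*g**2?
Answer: sqrt(-12817776 + 6*sqrt(113))/2 ≈ 1790.1*I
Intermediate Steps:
H(r, C) = sqrt(C**2 + r**2)
V(g) = -g**3
Y(S, N) = 196 + 3*sqrt(113)/2 (Y(S, N) = (sqrt(21**2 + 24**2) + 392)/2 = (sqrt(441 + 576) + 392)/2 = (sqrt(1017) + 392)/2 = (3*sqrt(113) + 392)/2 = (392 + 3*sqrt(113))/2 = 196 + 3*sqrt(113)/2)
sqrt(Y(Q, V(4)) - 3204640) = sqrt((196 + 3*sqrt(113)/2) - 3204640) = sqrt(-3204444 + 3*sqrt(113)/2)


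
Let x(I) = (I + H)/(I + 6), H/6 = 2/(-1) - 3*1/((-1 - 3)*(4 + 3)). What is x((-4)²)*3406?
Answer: 110695/154 ≈ 718.80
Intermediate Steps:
H = -159/14 (H = 6*(2/(-1) - 3*1/((-1 - 3)*(4 + 3))) = 6*(2*(-1) - 3/((-4*7))) = 6*(-2 - 3/(-28)) = 6*(-2 - 3*(-1/28)) = 6*(-2 + 3/28) = 6*(-53/28) = -159/14 ≈ -11.357)
x(I) = (-159/14 + I)/(6 + I) (x(I) = (I - 159/14)/(I + 6) = (-159/14 + I)/(6 + I))
x((-4)²)*3406 = ((-159/14 + (-4)²)/(6 + (-4)²))*3406 = ((-159/14 + 16)/(6 + 16))*3406 = ((65/14)/22)*3406 = ((1/22)*(65/14))*3406 = (65/308)*3406 = 110695/154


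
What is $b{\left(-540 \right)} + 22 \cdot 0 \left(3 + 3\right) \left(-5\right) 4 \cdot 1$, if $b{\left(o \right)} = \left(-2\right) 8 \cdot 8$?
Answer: $-128$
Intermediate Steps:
$b{\left(o \right)} = -128$ ($b{\left(o \right)} = \left(-16\right) 8 = -128$)
$b{\left(-540 \right)} + 22 \cdot 0 \left(3 + 3\right) \left(-5\right) 4 \cdot 1 = -128 + 22 \cdot 0 \left(3 + 3\right) \left(-5\right) 4 \cdot 1 = -128 + 22 \cdot 0 \cdot 6 \left(\left(-20\right) 1\right) = -128 + 22 \cdot 0 \left(-20\right) = -128 + 0 \left(-20\right) = -128 + 0 = -128$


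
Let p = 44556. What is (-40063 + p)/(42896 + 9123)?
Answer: 4493/52019 ≈ 0.086372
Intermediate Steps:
(-40063 + p)/(42896 + 9123) = (-40063 + 44556)/(42896 + 9123) = 4493/52019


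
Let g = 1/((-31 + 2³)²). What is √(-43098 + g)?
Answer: I*√22798841/23 ≈ 207.6*I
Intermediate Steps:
g = 1/529 (g = 1/((-31 + 8)²) = 1/((-23)²) = 1/529 ≈ 0.0018904)
√(-43098 + g) = √(-43098 + 1/529) = √(-22798841/529) = I*√22798841/23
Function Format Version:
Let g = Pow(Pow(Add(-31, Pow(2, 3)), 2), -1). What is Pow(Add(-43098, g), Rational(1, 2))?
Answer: Mul(Rational(1, 23), I, Pow(22798841, Rational(1, 2))) ≈ Mul(207.60, I)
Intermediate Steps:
g = Rational(1, 529) (g = Pow(Pow(Add(-31, 8), 2), -1) = Pow(Pow(-23, 2), -1) = Pow(529, -1) = Rational(1, 529) ≈ 0.0018904)
Pow(Add(-43098, g), Rational(1, 2)) = Pow(Add(-43098, Rational(1, 529)), Rational(1, 2)) = Pow(Rational(-22798841, 529), Rational(1, 2)) = Mul(Rational(1, 23), I, Pow(22798841, Rational(1, 2)))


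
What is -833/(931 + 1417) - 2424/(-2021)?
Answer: 4008059/4745308 ≈ 0.84464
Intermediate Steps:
-833/(931 + 1417) - 2424/(-2021) = -833/2348 - 2424*(-1/2021) = -833*1/2348 + 2424/2021 = -833/2348 + 2424/2021 = 4008059/4745308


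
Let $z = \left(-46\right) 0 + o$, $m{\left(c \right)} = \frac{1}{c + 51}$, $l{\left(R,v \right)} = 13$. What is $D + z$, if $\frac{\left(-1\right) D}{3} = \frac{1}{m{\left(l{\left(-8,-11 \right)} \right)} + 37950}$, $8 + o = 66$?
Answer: $\frac{140870266}{2428801} \approx 58.0$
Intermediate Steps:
$o = 58$ ($o = -8 + 66 = 58$)
$m{\left(c \right)} = \frac{1}{51 + c}$
$D = - \frac{192}{2428801}$ ($D = - \frac{3}{\frac{1}{51 + 13} + 37950} = - \frac{3}{\frac{1}{64} + 37950} = - \frac{3}{\frac{2428801}{64}} = \left(-3\right) \frac{64}{2428801} = - \frac{192}{2428801} \approx -7.9051 \cdot 10^{-5}$)
$z = 58$ ($z = \left(-46\right) 0 + 58 = 0 + 58 = 58$)
$D + z = - \frac{192}{2428801} + 58 = \frac{140870266}{2428801}$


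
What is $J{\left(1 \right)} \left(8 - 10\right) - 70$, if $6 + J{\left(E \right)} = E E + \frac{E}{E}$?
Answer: $-62$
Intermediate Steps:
$J{\left(E \right)} = -5 + E^{2}$ ($J{\left(E \right)} = -6 + \left(E E + \frac{E}{E}\right) = -6 + \left(E^{2} + 1\right) = -6 + \left(1 + E^{2}\right) = -5 + E^{2}$)
$J{\left(1 \right)} \left(8 - 10\right) - 70 = \left(-5 + 1^{2}\right) \left(8 - 10\right) - 70 = \left(-5 + 1\right) \left(8 - 10\right) - 70 = \left(-4\right) \left(-2\right) - 70 = 8 - 70 = -62$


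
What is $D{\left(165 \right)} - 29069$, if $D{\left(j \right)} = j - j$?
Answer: $-29069$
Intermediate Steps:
$D{\left(j \right)} = 0$
$D{\left(165 \right)} - 29069 = 0 - 29069 = -29069$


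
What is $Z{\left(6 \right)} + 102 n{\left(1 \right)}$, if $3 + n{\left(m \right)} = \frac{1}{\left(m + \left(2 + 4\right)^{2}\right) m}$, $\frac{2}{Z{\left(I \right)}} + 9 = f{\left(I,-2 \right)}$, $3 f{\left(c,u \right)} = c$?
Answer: $- \frac{78614}{259} \approx -303.53$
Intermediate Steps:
$f{\left(c,u \right)} = \frac{c}{3}$
$Z{\left(I \right)} = \frac{2}{-9 + \frac{I}{3}}$
$n{\left(m \right)} = -3 + \frac{1}{m \left(36 + m\right)}$ ($n{\left(m \right)} = -3 + \frac{1}{\left(m + \left(2 + 4\right)^{2}\right) m} = -3 + \frac{1}{\left(m + 6^{2}\right) m} = -3 + \frac{1}{\left(m + 36\right) m} = -3 + \frac{1}{\left(36 + m\right) m} = -3 + \frac{1}{m \left(36 + m\right)}$)
$Z{\left(6 \right)} + 102 n{\left(1 \right)} = \frac{6}{-27 + 6} + 102 \frac{1 - 108 - 3 \cdot 1^{2}}{1 \left(36 + 1\right)} = \frac{6}{-21} + 102 \cdot 1 \cdot \frac{1}{37} \left(1 - 108 - 3\right) = 6 \left(- \frac{1}{21}\right) + 102 \cdot 1 \cdot \frac{1}{37} \left(1 - 108 - 3\right) = - \frac{2}{7} + 102 \cdot 1 \cdot \frac{1}{37} \left(-110\right) = - \frac{2}{7} + 102 \left(- \frac{110}{37}\right) = - \frac{2}{7} - \frac{11220}{37} = - \frac{78614}{259}$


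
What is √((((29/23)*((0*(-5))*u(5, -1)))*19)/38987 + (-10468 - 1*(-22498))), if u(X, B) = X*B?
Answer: √12030 ≈ 109.68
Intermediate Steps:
u(X, B) = B*X
√((((29/23)*((0*(-5))*u(5, -1)))*19)/38987 + (-10468 - 1*(-22498))) = √((((29/23)*((0*(-5))*(-1*5)))*19)/38987 + (-10468 - 1*(-22498))) = √((((29*(1/23))*(0*(-5)))*19)*(1/38987) + (-10468 + 22498)) = √((((29/23)*0)*19)*(1/38987) + 12030) = √((0*19)*(1/38987) + 12030) = √(0*(1/38987) + 12030) = √(0 + 12030) = √12030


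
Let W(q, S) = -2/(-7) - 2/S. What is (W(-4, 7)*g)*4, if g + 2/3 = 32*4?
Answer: 0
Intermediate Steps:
W(q, S) = 2/7 - 2/S (W(q, S) = -2*(-⅐) - 2/S = 2/7 - 2/S)
g = 382/3 (g = -⅔ + 32*4 = -⅔ + 128 = 382/3 ≈ 127.33)
(W(-4, 7)*g)*4 = ((2/7 - 2/7)*(382/3))*4 = (0*(382/3))*4 = 0*4 = 0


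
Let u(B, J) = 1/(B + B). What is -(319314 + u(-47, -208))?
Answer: -30015515/94 ≈ -3.1931e+5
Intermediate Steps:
u(B, J) = 1/(2*B)
-(319314 + u(-47, -208)) = -(319314 + (1/2)/(-47)) = -(319314 + (1/2)*(-1/47)) = -(319314 - 1/94) = -1*30015515/94 = -30015515/94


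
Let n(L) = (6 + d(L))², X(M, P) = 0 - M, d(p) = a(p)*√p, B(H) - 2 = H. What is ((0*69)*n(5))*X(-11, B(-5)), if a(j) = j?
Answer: 0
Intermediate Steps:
B(H) = 2 + H
d(p) = p^(3/2) (d(p) = p*√p = p^(3/2))
X(M, P) = -M
n(L) = (6 + L^(3/2))²
((0*69)*n(5))*X(-11, B(-5)) = ((0*69)*(6 + 5^(3/2))²)*(-1*(-11)) = (0*(6 + 5*√5)²)*11 = 0*11 = 0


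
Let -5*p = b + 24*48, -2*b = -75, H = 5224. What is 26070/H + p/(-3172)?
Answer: 132309/26120 ≈ 5.0654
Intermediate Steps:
b = 75/2 (b = -1/2*(-75) = 75/2 ≈ 37.500)
p = -2379/10 (p = -(75/2 + 24*48)/5 = -(75/2 + 1152)/5 = -1/5*2379/2 = -2379/10 ≈ -237.90)
26070/H + p/(-3172) = 26070/5224 - 2379/10/(-3172) = 26070*(1/5224) - 2379/10*(-1/3172) = 13035/2612 + 3/40 = 132309/26120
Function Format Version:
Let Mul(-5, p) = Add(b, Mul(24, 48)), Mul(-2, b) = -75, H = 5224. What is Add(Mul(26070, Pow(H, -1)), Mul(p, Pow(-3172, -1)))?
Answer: Rational(132309, 26120) ≈ 5.0654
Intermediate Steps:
b = Rational(75, 2) (b = Mul(Rational(-1, 2), -75) = Rational(75, 2) ≈ 37.500)
p = Rational(-2379, 10) (p = Mul(Rational(-1, 5), Add(Rational(75, 2), Mul(24, 48))) = Mul(Rational(-1, 5), Add(Rational(75, 2), 1152)) = Mul(Rational(-1, 5), Rational(2379, 2)) = Rational(-2379, 10) ≈ -237.90)
Add(Mul(26070, Pow(H, -1)), Mul(p, Pow(-3172, -1))) = Add(Mul(26070, Pow(5224, -1)), Mul(Rational(-2379, 10), Pow(-3172, -1))) = Add(Mul(26070, Rational(1, 5224)), Mul(Rational(-2379, 10), Rational(-1, 3172))) = Add(Rational(13035, 2612), Rational(3, 40)) = Rational(132309, 26120)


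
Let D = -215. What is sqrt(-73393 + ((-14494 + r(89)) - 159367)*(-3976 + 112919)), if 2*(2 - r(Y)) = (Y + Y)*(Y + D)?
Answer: 2*I*sqrt(4429776907) ≈ 1.3311e+5*I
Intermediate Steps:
r(Y) = 2 - Y*(-215 + Y) (r(Y) = 2 - (Y + Y)*(Y - 215)/2 = 2 - 2*Y*(-215 + Y)/2 = 2 - Y*(-215 + Y))
sqrt(-73393 + ((-14494 + r(89)) - 159367)*(-3976 + 112919)) = sqrt(-73393 + ((-14494 + (2 - 1*89**2 + 215*89)) - 159367)*(-3976 + 112919)) = sqrt(-73393 + ((-14494 + (2 - 1*7921 + 19135)) - 159367)*108943) = sqrt(-73393 + ((-14494 + (2 - 7921 + 19135)) - 159367)*108943) = sqrt(-73393 + ((-14494 + 11216) - 159367)*108943) = sqrt(-73393 + (-3278 - 159367)*108943) = sqrt(-73393 - 162645*108943) = sqrt(-73393 - 17719034235) = sqrt(-17719107628) = 2*I*sqrt(4429776907)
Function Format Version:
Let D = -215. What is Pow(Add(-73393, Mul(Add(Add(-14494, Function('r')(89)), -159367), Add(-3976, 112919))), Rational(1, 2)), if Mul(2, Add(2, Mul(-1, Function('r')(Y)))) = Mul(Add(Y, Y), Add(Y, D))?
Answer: Mul(2, I, Pow(4429776907, Rational(1, 2))) ≈ Mul(1.3311e+5, I)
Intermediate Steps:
Function('r')(Y) = Add(2, Mul(-1, Y, Add(-215, Y))) (Function('r')(Y) = Add(2, Mul(Rational(-1, 2), Mul(Add(Y, Y), Add(Y, -215)))) = Add(2, Mul(Rational(-1, 2), Mul(Mul(2, Y), Add(-215, Y)))) = Add(2, Mul(Rational(-1, 2), Mul(2, Y, Add(-215, Y)))) = Add(2, Mul(-1, Y, Add(-215, Y))))
Pow(Add(-73393, Mul(Add(Add(-14494, Function('r')(89)), -159367), Add(-3976, 112919))), Rational(1, 2)) = Pow(Add(-73393, Mul(Add(Add(-14494, Add(2, Mul(-1, Pow(89, 2)), Mul(215, 89))), -159367), Add(-3976, 112919))), Rational(1, 2)) = Pow(Add(-73393, Mul(Add(Add(-14494, Add(2, Mul(-1, 7921), 19135)), -159367), 108943)), Rational(1, 2)) = Pow(Add(-73393, Mul(Add(Add(-14494, Add(2, -7921, 19135)), -159367), 108943)), Rational(1, 2)) = Pow(Add(-73393, Mul(Add(Add(-14494, 11216), -159367), 108943)), Rational(1, 2)) = Pow(Add(-73393, Mul(Add(-3278, -159367), 108943)), Rational(1, 2)) = Pow(Add(-73393, Mul(-162645, 108943)), Rational(1, 2)) = Pow(Add(-73393, -17719034235), Rational(1, 2)) = Pow(-17719107628, Rational(1, 2)) = Mul(2, I, Pow(4429776907, Rational(1, 2)))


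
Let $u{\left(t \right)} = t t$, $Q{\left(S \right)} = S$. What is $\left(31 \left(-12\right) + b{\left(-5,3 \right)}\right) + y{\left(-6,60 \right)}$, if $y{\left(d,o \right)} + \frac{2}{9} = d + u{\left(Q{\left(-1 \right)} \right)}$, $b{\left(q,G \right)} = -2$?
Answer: $- \frac{3413}{9} \approx -379.22$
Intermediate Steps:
$u{\left(t \right)} = t^{2}$
$y{\left(d,o \right)} = \frac{7}{9} + d$ ($y{\left(d,o \right)} = - \frac{2}{9} + \left(d + \left(-1\right)^{2}\right) = - \frac{2}{9} + \left(d + 1\right) = - \frac{2}{9} + \left(1 + d\right) = \frac{7}{9} + d$)
$\left(31 \left(-12\right) + b{\left(-5,3 \right)}\right) + y{\left(-6,60 \right)} = \left(31 \left(-12\right) - 2\right) + \left(\frac{7}{9} - 6\right) = \left(-372 - 2\right) - \frac{47}{9} = -374 - \frac{47}{9} = - \frac{3413}{9}$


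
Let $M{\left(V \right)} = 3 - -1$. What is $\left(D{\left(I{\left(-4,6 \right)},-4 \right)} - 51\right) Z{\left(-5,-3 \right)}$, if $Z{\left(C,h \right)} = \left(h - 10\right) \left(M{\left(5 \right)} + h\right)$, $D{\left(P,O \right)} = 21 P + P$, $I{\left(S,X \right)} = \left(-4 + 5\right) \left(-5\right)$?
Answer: $2093$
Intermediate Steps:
$M{\left(V \right)} = 4$ ($M{\left(V \right)} = 3 + 1 = 4$)
$I{\left(S,X \right)} = -5$ ($I{\left(S,X \right)} = 1 \left(-5\right) = -5$)
$D{\left(P,O \right)} = 22 P$
$Z{\left(C,h \right)} = \left(-10 + h\right) \left(4 + h\right)$ ($Z{\left(C,h \right)} = \left(h - 10\right) \left(4 + h\right) = \left(-10 + h\right) \left(4 + h\right)$)
$\left(D{\left(I{\left(-4,6 \right)},-4 \right)} - 51\right) Z{\left(-5,-3 \right)} = \left(22 \left(-5\right) - 51\right) \left(-40 + \left(-3\right)^{2} - -18\right) = \left(-110 - 51\right) \left(-40 + 9 + 18\right) = \left(-161\right) \left(-13\right) = 2093$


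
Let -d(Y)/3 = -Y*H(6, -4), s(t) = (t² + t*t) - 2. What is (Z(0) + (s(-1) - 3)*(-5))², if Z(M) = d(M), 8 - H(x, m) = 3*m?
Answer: 225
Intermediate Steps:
H(x, m) = 8 - 3*m
s(t) = -2 + 2*t² (s(t) = (t² + t²) - 2 = 2*t² - 2 = -2 + 2*t²)
d(Y) = 60*Y (d(Y) = -(-3)*Y*(8 - 3*(-4)) = -(-3)*Y*(8 + 12) = -(-3)*Y*20 = -(-3)*20*Y = -(-60)*Y = 60*Y)
Z(M) = 60*M
(Z(0) + (s(-1) - 3)*(-5))² = (60*0 + ((-2 + 2*(-1)²) - 3)*(-5))² = (0 + ((-2 + 2*1) - 3)*(-5))² = (0 + ((-2 + 2) - 3)*(-5))² = (0 + (0 - 3)*(-5))² = (0 - 3*(-5))² = (0 + 15)² = 15² = 225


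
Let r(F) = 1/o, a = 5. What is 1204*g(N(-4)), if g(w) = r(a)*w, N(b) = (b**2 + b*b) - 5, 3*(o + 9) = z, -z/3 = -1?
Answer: -8127/2 ≈ -4063.5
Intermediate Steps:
z = 3 (z = -3*(-1) = 3)
o = -8 (o = -9 + (1/3)*3 = -9 + 1 = -8)
r(F) = -1/8 (r(F) = 1/(-8) = -1/8)
N(b) = -5 + 2*b**2 (N(b) = (b**2 + b**2) - 5 = 2*b**2 - 5 = -5 + 2*b**2)
g(w) = -w/8
1204*g(N(-4)) = 1204*(-(-5 + 2*(-4)**2)/8) = 1204*(-(-5 + 2*16)/8) = 1204*(-(-5 + 32)/8) = 1204*(-1/8*27) = 1204*(-27/8) = -8127/2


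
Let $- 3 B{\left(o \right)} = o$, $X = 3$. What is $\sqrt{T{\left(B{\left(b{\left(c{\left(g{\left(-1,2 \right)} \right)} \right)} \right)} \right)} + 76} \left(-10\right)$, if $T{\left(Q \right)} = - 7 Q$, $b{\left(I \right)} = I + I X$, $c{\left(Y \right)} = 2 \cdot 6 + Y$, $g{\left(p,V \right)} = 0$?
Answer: $- 20 \sqrt{47} \approx -137.11$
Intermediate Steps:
$c{\left(Y \right)} = 12 + Y$
$b{\left(I \right)} = 4 I$ ($b{\left(I \right)} = I + I 3 = I + 3 I = 4 I$)
$B{\left(o \right)} = - \frac{o}{3}$
$\sqrt{T{\left(B{\left(b{\left(c{\left(g{\left(-1,2 \right)} \right)} \right)} \right)} \right)} + 76} \left(-10\right) = \sqrt{- 7 \left(- \frac{4 \left(12 + 0\right)}{3}\right) + 76} \left(-10\right) = \sqrt{- 7 \left(- \frac{4 \cdot 12}{3}\right) + 76} \left(-10\right) = \sqrt{- 7 \left(\left(- \frac{1}{3}\right) 48\right) + 76} \left(-10\right) = \sqrt{\left(-7\right) \left(-16\right) + 76} \left(-10\right) = \sqrt{112 + 76} \left(-10\right) = \sqrt{188} \left(-10\right) = 2 \sqrt{47} \left(-10\right) = - 20 \sqrt{47}$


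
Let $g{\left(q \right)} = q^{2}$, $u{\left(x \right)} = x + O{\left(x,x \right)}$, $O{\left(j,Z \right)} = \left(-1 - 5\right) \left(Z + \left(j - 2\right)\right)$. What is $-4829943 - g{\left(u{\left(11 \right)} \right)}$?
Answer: $-4841824$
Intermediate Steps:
$O{\left(j,Z \right)} = 12 - 6 Z - 6 j$ ($O{\left(j,Z \right)} = - 6 \left(Z + \left(j - 2\right)\right) = - 6 \left(Z + \left(-2 + j\right)\right) = - 6 \left(-2 + Z + j\right) = 12 - 6 Z - 6 j$)
$u{\left(x \right)} = 12 - 11 x$ ($u{\left(x \right)} = x - \left(-12 + 12 x\right) = 12 - 11 x$)
$-4829943 - g{\left(u{\left(11 \right)} \right)} = -4829943 - \left(12 - 121\right)^{2} = -4829943 - \left(-109\right)^{2} = -4829943 - 11881 = -4841824$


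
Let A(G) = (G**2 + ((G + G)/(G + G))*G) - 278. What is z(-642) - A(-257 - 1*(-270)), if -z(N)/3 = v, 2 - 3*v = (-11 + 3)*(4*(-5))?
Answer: 254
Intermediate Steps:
v = -158/3 (v = 2/3 - (-11 + 3)*4*(-5)/3 = 2/3 - (-8)*(-20)/3 = 2/3 - 1/3*160 = 2/3 - 160/3 = -158/3 ≈ -52.667)
z(N) = 158 (z(N) = -3*(-158/3) = 158)
A(G) = -278 + G + G**2 (A(G) = (G**2 + ((2*G)/((2*G)))*G) - 278 = (G**2 + ((2*G)*(1/(2*G)))*G) - 278 = (G**2 + 1*G) - 278 = (G**2 + G) - 278 = (G + G**2) - 278 = -278 + G + G**2)
z(-642) - A(-257 - 1*(-270)) = 158 - (-278 + (-257 - 1*(-270)) + (-257 - 1*(-270))**2) = 158 - (-278 + (-257 + 270) + (-257 + 270)**2) = 158 - (-278 + 13 + 13**2) = 158 - (-278 + 13 + 169) = 158 - 1*(-96) = 158 + 96 = 254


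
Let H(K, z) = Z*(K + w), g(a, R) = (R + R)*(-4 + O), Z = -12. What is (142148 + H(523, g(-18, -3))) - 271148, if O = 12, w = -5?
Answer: -135216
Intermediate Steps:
g(a, R) = 16*R (g(a, R) = (R + R)*(-4 + 12) = (2*R)*8 = 16*R)
H(K, z) = 60 - 12*K (H(K, z) = -12*(K - 5) = -12*(-5 + K) = 60 - 12*K)
(142148 + H(523, g(-18, -3))) - 271148 = (142148 + (60 - 12*523)) - 271148 = (142148 + (60 - 6276)) - 271148 = (142148 - 6216) - 271148 = 135932 - 271148 = -135216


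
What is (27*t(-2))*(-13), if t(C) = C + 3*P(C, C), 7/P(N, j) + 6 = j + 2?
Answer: 3861/2 ≈ 1930.5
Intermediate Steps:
P(N, j) = 7/(-4 + j) (P(N, j) = 7/(-6 + (j + 2)) = 7/(-6 + (2 + j)) = 7/(-4 + j))
t(C) = C + 21/(-4 + C) (t(C) = C + 3*(7/(-4 + C)) = C + 21/(-4 + C))
(27*t(-2))*(-13) = (27*((21 - 2*(-4 - 2))/(-4 - 2)))*(-13) = (27*((21 - 2*(-6))/(-6)))*(-13) = (27*(-(21 + 12)/6))*(-13) = (27*(-⅙*33))*(-13) = (27*(-11/2))*(-13) = -297/2*(-13) = 3861/2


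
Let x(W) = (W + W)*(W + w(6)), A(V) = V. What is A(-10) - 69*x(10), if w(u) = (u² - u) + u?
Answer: -63490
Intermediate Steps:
w(u) = u²
x(W) = 2*W*(36 + W) (x(W) = (W + W)*(W + 6²) = (2*W)*(W + 36) = (2*W)*(36 + W) = 2*W*(36 + W))
A(-10) - 69*x(10) = -10 - 138*10*(36 + 10) = -10 - 138*10*46 = -10 - 69*920 = -10 - 63480 = -63490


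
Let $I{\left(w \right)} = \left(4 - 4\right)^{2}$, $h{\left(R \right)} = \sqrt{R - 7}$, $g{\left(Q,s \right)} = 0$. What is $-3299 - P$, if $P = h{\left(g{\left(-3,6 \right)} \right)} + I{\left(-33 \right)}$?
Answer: $-3299 - i \sqrt{7} \approx -3299.0 - 2.6458 i$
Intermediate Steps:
$h{\left(R \right)} = \sqrt{-7 + R}$
$I{\left(w \right)} = 0$ ($I{\left(w \right)} = 0^{2} = 0$)
$P = i \sqrt{7}$ ($P = \sqrt{-7 + 0} + 0 = \sqrt{-7} + 0 = i \sqrt{7} + 0 = i \sqrt{7} \approx 2.6458 i$)
$-3299 - P = -3299 - i \sqrt{7}$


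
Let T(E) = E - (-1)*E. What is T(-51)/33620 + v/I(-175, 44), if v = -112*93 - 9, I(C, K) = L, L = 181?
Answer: -175253481/3042610 ≈ -57.600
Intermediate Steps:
I(C, K) = 181
T(E) = 2*E (T(E) = E + E = 2*E)
v = -10425 (v = -10416 - 9 = -10425)
T(-51)/33620 + v/I(-175, 44) = (2*(-51))/33620 - 10425/181 = -102*1/33620 - 10425*1/181 = -51/16810 - 10425/181 = -175253481/3042610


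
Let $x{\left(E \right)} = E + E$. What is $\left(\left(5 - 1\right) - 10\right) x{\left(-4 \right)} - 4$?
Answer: $44$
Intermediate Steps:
$x{\left(E \right)} = 2 E$
$\left(\left(5 - 1\right) - 10\right) x{\left(-4 \right)} - 4 = \left(\left(5 - 1\right) - 10\right) 2 \left(-4\right) - 4 = \left(4 - 10\right) \left(-8\right) - 4 = \left(-6\right) \left(-8\right) - 4 = 48 - 4 = 44$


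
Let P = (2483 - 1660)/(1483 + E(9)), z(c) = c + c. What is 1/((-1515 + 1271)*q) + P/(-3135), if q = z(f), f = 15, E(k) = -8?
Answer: -236633/752191000 ≈ -0.00031459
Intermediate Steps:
z(c) = 2*c
q = 30 (q = 2*15 = 30)
P = 823/1475 (P = (2483 - 1660)/(1483 - 8) = 823/1475 ≈ 0.55797)
1/((-1515 + 1271)*q) + P/(-3135) = 1/((-1515 + 1271)*30) + (823/1475)/(-3135) = (1/30)/(-244) + (823/1475)*(-1/3135) = -1/244*1/30 - 823/4624125 = -1/7320 - 823/4624125 = -236633/752191000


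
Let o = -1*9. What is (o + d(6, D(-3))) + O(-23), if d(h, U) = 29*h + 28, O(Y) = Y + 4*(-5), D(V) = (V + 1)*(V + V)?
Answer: 150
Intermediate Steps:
D(V) = 2*V*(1 + V) (D(V) = (1 + V)*(2*V) = 2*V*(1 + V))
O(Y) = -20 + Y (O(Y) = Y - 20 = -20 + Y)
o = -9
d(h, U) = 28 + 29*h
(o + d(6, D(-3))) + O(-23) = (-9 + (28 + 29*6)) + (-20 - 23) = (-9 + (28 + 174)) - 43 = (-9 + 202) - 43 = 193 - 43 = 150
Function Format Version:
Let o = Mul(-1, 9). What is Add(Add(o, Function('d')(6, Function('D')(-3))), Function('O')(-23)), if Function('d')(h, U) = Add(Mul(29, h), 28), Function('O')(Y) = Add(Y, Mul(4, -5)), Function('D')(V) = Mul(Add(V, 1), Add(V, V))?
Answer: 150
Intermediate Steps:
Function('D')(V) = Mul(2, V, Add(1, V)) (Function('D')(V) = Mul(Add(1, V), Mul(2, V)) = Mul(2, V, Add(1, V)))
Function('O')(Y) = Add(-20, Y) (Function('O')(Y) = Add(Y, -20) = Add(-20, Y))
o = -9
Function('d')(h, U) = Add(28, Mul(29, h))
Add(Add(o, Function('d')(6, Function('D')(-3))), Function('O')(-23)) = Add(Add(-9, Add(28, Mul(29, 6))), Add(-20, -23)) = Add(Add(-9, Add(28, 174)), -43) = Add(Add(-9, 202), -43) = Add(193, -43) = 150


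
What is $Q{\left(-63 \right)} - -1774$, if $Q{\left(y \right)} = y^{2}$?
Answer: $5743$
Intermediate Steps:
$Q{\left(-63 \right)} - -1774 = \left(-63\right)^{2} - -1774 = 3969 + 1774 = 5743$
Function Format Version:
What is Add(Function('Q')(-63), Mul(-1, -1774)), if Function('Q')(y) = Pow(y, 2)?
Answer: 5743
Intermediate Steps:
Add(Function('Q')(-63), Mul(-1, -1774)) = Add(Pow(-63, 2), Mul(-1, -1774)) = Add(3969, 1774) = 5743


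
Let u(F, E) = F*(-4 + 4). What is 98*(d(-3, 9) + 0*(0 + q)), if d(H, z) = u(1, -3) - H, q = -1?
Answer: 294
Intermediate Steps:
u(F, E) = 0 (u(F, E) = F*0 = 0)
d(H, z) = -H (d(H, z) = 0 - H = -H)
98*(d(-3, 9) + 0*(0 + q)) = 98*(-1*(-3) + 0*(0 - 1)) = 98*(3 + 0*(-1)) = 98*(3 + 0) = 98*3 = 294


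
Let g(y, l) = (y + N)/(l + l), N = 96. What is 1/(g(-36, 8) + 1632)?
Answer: 4/6543 ≈ 0.00061134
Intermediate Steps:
g(y, l) = (96 + y)/(2*l) (g(y, l) = (y + 96)/(l + l) = (96 + y)/((2*l)) = (96 + y)*(1/(2*l)) = (96 + y)/(2*l))
1/(g(-36, 8) + 1632) = 1/((½)*(96 - 36)/8 + 1632) = 1/((½)*(⅛)*60 + 1632) = 1/(15/4 + 1632) = 1/(6543/4) = 4/6543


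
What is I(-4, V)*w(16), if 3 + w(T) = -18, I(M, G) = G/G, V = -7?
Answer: -21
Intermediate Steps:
I(M, G) = 1
w(T) = -21 (w(T) = -3 - 18 = -21)
I(-4, V)*w(16) = 1*(-21) = -21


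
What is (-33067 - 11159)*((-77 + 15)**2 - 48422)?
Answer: 1971506628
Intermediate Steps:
(-33067 - 11159)*((-77 + 15)**2 - 48422) = -44226*((-62)**2 - 48422) = -44226*(3844 - 48422) = -44226*(-44578) = 1971506628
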